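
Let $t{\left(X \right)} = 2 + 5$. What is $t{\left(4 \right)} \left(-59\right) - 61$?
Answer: $-474$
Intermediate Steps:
$t{\left(X \right)} = 7$
$t{\left(4 \right)} \left(-59\right) - 61 = 7 \left(-59\right) - 61 = -413 - 61 = -474$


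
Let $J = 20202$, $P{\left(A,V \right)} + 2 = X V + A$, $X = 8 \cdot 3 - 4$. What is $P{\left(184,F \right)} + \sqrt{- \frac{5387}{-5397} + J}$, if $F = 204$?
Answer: $4262 + \frac{\sqrt{588465030657}}{5397} \approx 4404.1$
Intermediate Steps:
$X = 20$ ($X = 24 - 4 = 20$)
$P{\left(A,V \right)} = -2 + A + 20 V$ ($P{\left(A,V \right)} = -2 + \left(20 V + A\right) = -2 + \left(A + 20 V\right) = -2 + A + 20 V$)
$P{\left(184,F \right)} + \sqrt{- \frac{5387}{-5397} + J} = \left(-2 + 184 + 20 \cdot 204\right) + \sqrt{- \frac{5387}{-5397} + 20202} = \left(-2 + 184 + 4080\right) + \sqrt{\left(-5387\right) \left(- \frac{1}{5397}\right) + 20202} = 4262 + \sqrt{\frac{5387}{5397} + 20202} = 4262 + \sqrt{\frac{109035581}{5397}} = 4262 + \frac{\sqrt{588465030657}}{5397}$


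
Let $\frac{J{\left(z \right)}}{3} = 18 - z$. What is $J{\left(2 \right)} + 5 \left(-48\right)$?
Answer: $-192$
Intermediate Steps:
$J{\left(z \right)} = 54 - 3 z$ ($J{\left(z \right)} = 3 \left(18 - z\right) = 54 - 3 z$)
$J{\left(2 \right)} + 5 \left(-48\right) = \left(54 - 6\right) + 5 \left(-48\right) = \left(54 - 6\right) - 240 = 48 - 240 = -192$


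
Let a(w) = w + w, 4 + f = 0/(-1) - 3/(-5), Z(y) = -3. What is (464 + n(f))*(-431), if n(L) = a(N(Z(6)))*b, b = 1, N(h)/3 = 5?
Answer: -212914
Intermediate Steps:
N(h) = 15 (N(h) = 3*5 = 15)
f = -17/5 (f = -4 + (0/(-1) - 3/(-5)) = -4 + (0*(-1) - 3*(-⅕)) = -4 + (0 + ⅗) = -4 + ⅗ = -17/5 ≈ -3.4000)
a(w) = 2*w
n(L) = 30 (n(L) = (2*15)*1 = 30*1 = 30)
(464 + n(f))*(-431) = (464 + 30)*(-431) = 494*(-431) = -212914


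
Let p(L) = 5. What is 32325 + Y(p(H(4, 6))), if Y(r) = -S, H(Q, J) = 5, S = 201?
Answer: 32124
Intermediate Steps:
Y(r) = -201 (Y(r) = -1*201 = -201)
32325 + Y(p(H(4, 6))) = 32325 - 201 = 32124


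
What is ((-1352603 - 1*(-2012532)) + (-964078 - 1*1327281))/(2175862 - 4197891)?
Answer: 1631430/2022029 ≈ 0.80683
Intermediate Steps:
((-1352603 - 1*(-2012532)) + (-964078 - 1*1327281))/(2175862 - 4197891) = ((-1352603 + 2012532) + (-964078 - 1327281))/(-2022029) = (659929 - 2291359)*(-1/2022029) = -1631430*(-1/2022029) = 1631430/2022029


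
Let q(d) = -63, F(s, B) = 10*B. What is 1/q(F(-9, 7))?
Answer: -1/63 ≈ -0.015873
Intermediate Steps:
1/q(F(-9, 7)) = 1/(-63) = -1/63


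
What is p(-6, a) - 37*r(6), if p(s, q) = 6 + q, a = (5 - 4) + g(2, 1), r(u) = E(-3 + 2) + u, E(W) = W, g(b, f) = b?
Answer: -176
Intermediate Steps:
r(u) = -1 + u (r(u) = (-3 + 2) + u = -1 + u)
a = 3 (a = (5 - 4) + 2 = 1 + 2 = 3)
p(-6, a) - 37*r(6) = (6 + 3) - 37*(-1 + 6) = 9 - 37*5 = 9 - 185 = -176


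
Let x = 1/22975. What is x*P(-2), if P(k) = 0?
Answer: 0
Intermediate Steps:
x = 1/22975 ≈ 4.3526e-5
x*P(-2) = (1/22975)*0 = 0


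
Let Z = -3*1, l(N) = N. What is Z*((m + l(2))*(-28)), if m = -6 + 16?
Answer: 1008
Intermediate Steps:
m = 10
Z = -3
Z*((m + l(2))*(-28)) = -3*(10 + 2)*(-28) = -36*(-28) = -3*(-336) = 1008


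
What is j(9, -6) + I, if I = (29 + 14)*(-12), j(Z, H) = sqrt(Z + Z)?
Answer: -516 + 3*sqrt(2) ≈ -511.76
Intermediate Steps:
j(Z, H) = sqrt(2)*sqrt(Z) (j(Z, H) = sqrt(2*Z) = sqrt(2)*sqrt(Z))
I = -516 (I = 43*(-12) = -516)
j(9, -6) + I = sqrt(2)*sqrt(9) - 516 = sqrt(2)*3 - 516 = 3*sqrt(2) - 516 = -516 + 3*sqrt(2)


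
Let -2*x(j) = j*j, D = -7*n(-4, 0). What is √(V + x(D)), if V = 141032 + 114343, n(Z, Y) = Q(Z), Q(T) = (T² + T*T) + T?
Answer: √236167 ≈ 485.97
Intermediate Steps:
Q(T) = T + 2*T² (Q(T) = (T² + T²) + T = 2*T² + T = T + 2*T²)
n(Z, Y) = Z*(1 + 2*Z)
V = 255375
D = -196 (D = -(-28)*(1 + 2*(-4)) = -(-28)*(1 - 8) = -(-28)*(-7) = -7*28 = -196)
x(j) = -j²/2 (x(j) = -j*j/2 = -j²/2)
√(V + x(D)) = √(255375 - ½*(-196)²) = √(255375 - ½*38416) = √(255375 - 19208) = √236167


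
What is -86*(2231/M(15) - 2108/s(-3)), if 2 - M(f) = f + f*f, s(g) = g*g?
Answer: 22436669/1071 ≈ 20949.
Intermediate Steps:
s(g) = g**2
M(f) = 2 - f - f**2 (M(f) = 2 - (f + f*f) = 2 - (f + f**2) = 2 + (-f - f**2) = 2 - f - f**2)
-86*(2231/M(15) - 2108/s(-3)) = -86*(2231/(2 - 1*15 - 1*15**2) - 2108/((-3)**2)) = -86*(2231/(2 - 15 - 1*225) - 2108/9) = -86*(2231/(2 - 15 - 225) - 2108*1/9) = -86*(2231/(-238) - 2108/9) = -86*(2231*(-1/238) - 2108/9) = -86*(-2231/238 - 2108/9) = -86*(-521783/2142) = 22436669/1071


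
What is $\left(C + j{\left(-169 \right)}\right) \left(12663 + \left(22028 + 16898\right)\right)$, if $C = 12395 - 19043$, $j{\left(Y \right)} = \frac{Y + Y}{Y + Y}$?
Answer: $-342912083$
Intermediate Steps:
$j{\left(Y \right)} = 1$ ($j{\left(Y \right)} = \frac{2 Y}{2 Y} = 2 Y \frac{1}{2 Y} = 1$)
$C = -6648$
$\left(C + j{\left(-169 \right)}\right) \left(12663 + \left(22028 + 16898\right)\right) = \left(-6648 + 1\right) \left(12663 + \left(22028 + 16898\right)\right) = - 6647 \left(12663 + 38926\right) = \left(-6647\right) 51589 = -342912083$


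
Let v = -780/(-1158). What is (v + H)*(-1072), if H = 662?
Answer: -137104512/193 ≈ -7.1039e+5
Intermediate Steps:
v = 130/193 (v = -780*(-1/1158) = 130/193 ≈ 0.67358)
(v + H)*(-1072) = (130/193 + 662)*(-1072) = (127896/193)*(-1072) = -137104512/193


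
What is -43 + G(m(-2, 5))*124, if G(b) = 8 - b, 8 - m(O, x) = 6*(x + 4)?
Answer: 6653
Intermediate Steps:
m(O, x) = -16 - 6*x (m(O, x) = 8 - 6*(x + 4) = 8 - 6*(4 + x) = 8 - (24 + 6*x) = 8 + (-24 - 6*x) = -16 - 6*x)
-43 + G(m(-2, 5))*124 = -43 + (8 - (-16 - 6*5))*124 = -43 + (8 - (-16 - 30))*124 = -43 + (8 - 1*(-46))*124 = -43 + (8 + 46)*124 = -43 + 54*124 = -43 + 6696 = 6653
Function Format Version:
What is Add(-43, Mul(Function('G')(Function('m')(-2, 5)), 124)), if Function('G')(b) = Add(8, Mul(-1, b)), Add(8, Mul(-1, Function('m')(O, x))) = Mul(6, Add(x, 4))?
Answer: 6653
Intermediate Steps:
Function('m')(O, x) = Add(-16, Mul(-6, x)) (Function('m')(O, x) = Add(8, Mul(-1, Mul(6, Add(x, 4)))) = Add(8, Mul(-1, Mul(6, Add(4, x)))) = Add(8, Mul(-1, Add(24, Mul(6, x)))) = Add(8, Add(-24, Mul(-6, x))) = Add(-16, Mul(-6, x)))
Add(-43, Mul(Function('G')(Function('m')(-2, 5)), 124)) = Add(-43, Mul(Add(8, Mul(-1, Add(-16, Mul(-6, 5)))), 124)) = Add(-43, Mul(Add(8, Mul(-1, Add(-16, -30))), 124)) = Add(-43, Mul(Add(8, Mul(-1, -46)), 124)) = Add(-43, Mul(Add(8, 46), 124)) = Add(-43, Mul(54, 124)) = Add(-43, 6696) = 6653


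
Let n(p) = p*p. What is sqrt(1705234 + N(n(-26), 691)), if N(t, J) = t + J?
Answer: sqrt(1706601) ≈ 1306.4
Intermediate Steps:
n(p) = p**2
N(t, J) = J + t
sqrt(1705234 + N(n(-26), 691)) = sqrt(1705234 + (691 + (-26)**2)) = sqrt(1705234 + (691 + 676)) = sqrt(1705234 + 1367) = sqrt(1706601)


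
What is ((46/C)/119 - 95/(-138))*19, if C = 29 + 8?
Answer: 8068027/607614 ≈ 13.278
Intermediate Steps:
C = 37
((46/C)/119 - 95/(-138))*19 = ((46/37)/119 - 95/(-138))*19 = ((46*(1/37))*(1/119) - 95*(-1/138))*19 = ((46/37)*(1/119) + 95/138)*19 = (46/4403 + 95/138)*19 = (424633/607614)*19 = 8068027/607614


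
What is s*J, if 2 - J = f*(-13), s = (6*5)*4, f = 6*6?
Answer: 56400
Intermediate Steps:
f = 36
s = 120 (s = 30*4 = 120)
J = 470 (J = 2 - 36*(-13) = 2 - 1*(-468) = 2 + 468 = 470)
s*J = 120*470 = 56400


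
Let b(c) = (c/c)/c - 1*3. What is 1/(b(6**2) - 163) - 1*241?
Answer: -1440011/5975 ≈ -241.01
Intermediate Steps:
b(c) = -3 + 1/c (b(c) = 1/c - 3 = -3 + 1/c)
1/(b(6**2) - 163) - 1*241 = 1/((-3 + 1/(6**2)) - 163) - 1*241 = 1/((-3 + 1/36) - 163) - 241 = 1/(-107/36 - 163) - 241 = 1/(-5975/36) - 241 = -36/5975 - 241 = -1440011/5975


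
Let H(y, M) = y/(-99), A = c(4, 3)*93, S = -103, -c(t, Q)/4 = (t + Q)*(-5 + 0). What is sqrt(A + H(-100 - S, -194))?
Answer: sqrt(14178747)/33 ≈ 114.11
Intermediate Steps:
c(t, Q) = 20*Q + 20*t (c(t, Q) = -4*(t + Q)*(-5 + 0) = -4*(Q + t)*(-5) = -4*(-5*Q - 5*t) = 20*Q + 20*t)
A = 13020 (A = (20*3 + 20*4)*93 = (60 + 80)*93 = 140*93 = 13020)
H(y, M) = -y/99 (H(y, M) = y*(-1/99) = -y/99)
sqrt(A + H(-100 - S, -194)) = sqrt(13020 - (-100 - 1*(-103))/99) = sqrt(13020 - (-100 + 103)/99) = sqrt(13020 - 1/99*3) = sqrt(13020 - 1/33) = sqrt(429659/33) = sqrt(14178747)/33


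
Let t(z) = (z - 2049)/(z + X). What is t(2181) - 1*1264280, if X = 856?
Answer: -3839618228/3037 ≈ -1.2643e+6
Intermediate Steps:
t(z) = (-2049 + z)/(856 + z) (t(z) = (z - 2049)/(z + 856) = (-2049 + z)/(856 + z))
t(2181) - 1*1264280 = (-2049 + 2181)/(856 + 2181) - 1*1264280 = 132/3037 - 1264280 = -3839618228/3037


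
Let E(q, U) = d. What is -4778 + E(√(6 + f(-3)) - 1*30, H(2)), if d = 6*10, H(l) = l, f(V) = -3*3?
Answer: -4718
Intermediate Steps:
f(V) = -9
d = 60
E(q, U) = 60
-4778 + E(√(6 + f(-3)) - 1*30, H(2)) = -4778 + 60 = -4718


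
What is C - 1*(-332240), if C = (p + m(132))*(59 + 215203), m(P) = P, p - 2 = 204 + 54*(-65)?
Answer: -682478824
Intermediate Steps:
p = -3304 (p = 2 + (204 + 54*(-65)) = 2 + (204 - 3510) = 2 - 3306 = -3304)
C = -682811064 (C = (-3304 + 132)*(59 + 215203) = -3172*215262 = -682811064)
C - 1*(-332240) = -682811064 - 1*(-332240) = -682811064 + 332240 = -682478824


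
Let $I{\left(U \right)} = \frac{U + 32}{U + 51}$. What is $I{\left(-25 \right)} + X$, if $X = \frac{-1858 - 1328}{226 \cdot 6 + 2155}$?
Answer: $- \frac{58259}{91286} \approx -0.6382$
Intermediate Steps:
$X = - \frac{3186}{3511}$ ($X = - \frac{3186}{1356 + 2155} = - \frac{3186}{3511} \approx -0.90743$)
$I{\left(U \right)} = \frac{32 + U}{51 + U}$
$I{\left(-25 \right)} + X = \frac{32 - 25}{51 - 25} - \frac{3186}{3511} = \frac{1}{26} \cdot 7 - \frac{3186}{3511} = \frac{7}{26} - \frac{3186}{3511} = - \frac{58259}{91286}$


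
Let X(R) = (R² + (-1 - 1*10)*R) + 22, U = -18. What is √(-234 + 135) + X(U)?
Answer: 544 + 3*I*√11 ≈ 544.0 + 9.9499*I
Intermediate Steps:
X(R) = 22 + R² - 11*R (X(R) = (R² + (-1 - 10)*R) + 22 = (R² - 11*R) + 22 = 22 + R² - 11*R)
√(-234 + 135) + X(U) = √(-234 + 135) + (22 + (-18)² - 11*(-18)) = √(-99) + (22 + 324 + 198) = 3*I*√11 + 544 = 544 + 3*I*√11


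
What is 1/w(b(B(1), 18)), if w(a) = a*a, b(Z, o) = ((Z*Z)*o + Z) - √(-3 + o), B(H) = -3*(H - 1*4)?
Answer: (1467 - √15)⁻² ≈ 4.6713e-7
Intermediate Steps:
B(H) = 12 - 3*H (B(H) = -3*(H - 4) = -3*(-4 + H) = 12 - 3*H)
b(Z, o) = Z - √(-3 + o) + o*Z² (b(Z, o) = (Z²*o + Z) - √(-3 + o) = (o*Z² + Z) - √(-3 + o) = (Z + o*Z²) - √(-3 + o) = Z - √(-3 + o) + o*Z²)
w(a) = a²
1/w(b(B(1), 18)) = 1/(((12 - 3*1) - √(-3 + 18) + 18*(12 - 3*1)²)²) = 1/(((12 - 3) - √15 + 18*(12 - 3)²)²) = 1/((9 - √15 + 18*9²)²) = 1/((9 - √15 + 18*81)²) = 1/((9 - √15 + 1458)²) = 1/((1467 - √15)²) = (1467 - √15)⁻²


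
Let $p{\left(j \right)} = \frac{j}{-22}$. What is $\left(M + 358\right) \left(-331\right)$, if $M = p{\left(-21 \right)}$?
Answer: $- \frac{2613907}{22} \approx -1.1881 \cdot 10^{5}$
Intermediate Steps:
$p{\left(j \right)} = - \frac{j}{22}$ ($p{\left(j \right)} = j \left(- \frac{1}{22}\right) = - \frac{j}{22}$)
$M = \frac{21}{22}$ ($M = \left(- \frac{1}{22}\right) \left(-21\right) = \frac{21}{22} \approx 0.95455$)
$\left(M + 358\right) \left(-331\right) = \left(\frac{21}{22} + 358\right) \left(-331\right) = \frac{7897}{22} \left(-331\right) = - \frac{2613907}{22}$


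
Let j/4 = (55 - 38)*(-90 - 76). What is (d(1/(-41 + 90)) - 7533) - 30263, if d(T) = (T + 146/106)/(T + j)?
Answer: -1107985321498/29314883 ≈ -37796.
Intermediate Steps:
j = -11288 (j = 4*((55 - 38)*(-90 - 76)) = 4*(17*(-166)) = 4*(-2822) = -11288)
d(T) = (73/53 + T)/(-11288 + T) (d(T) = (T + 146/106)/(T - 11288) = (T + 146*(1/106))/(-11288 + T) = (T + 73/53)/(-11288 + T) = (73/53 + T)/(-11288 + T))
(d(1/(-41 + 90)) - 7533) - 30263 = ((73/53 + 1/(-41 + 90))/(-11288 + 1/(-41 + 90)) - 7533) - 30263 = ((73/53 + 1/49)/(-11288 + 1/49) - 7533) - 30263 = ((3630/2597)/(-553111/49) - 7533) - 30263 = (-49/553111*3630/2597 - 7533) - 30263 = (-3630/29314883 - 7533) - 30263 = -220829017269/29314883 - 30263 = -1107985321498/29314883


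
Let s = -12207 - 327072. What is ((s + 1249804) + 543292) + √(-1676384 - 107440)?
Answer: 1453817 + 4*I*√111489 ≈ 1.4538e+6 + 1335.6*I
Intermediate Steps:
s = -339279
((s + 1249804) + 543292) + √(-1676384 - 107440) = ((-339279 + 1249804) + 543292) + √(-1676384 - 107440) = (910525 + 543292) + √(-1783824) = 1453817 + 4*I*√111489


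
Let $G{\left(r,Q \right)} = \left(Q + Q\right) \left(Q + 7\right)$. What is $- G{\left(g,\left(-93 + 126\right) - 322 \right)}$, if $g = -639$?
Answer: $-162996$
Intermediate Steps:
$G{\left(r,Q \right)} = 2 Q \left(7 + Q\right)$
$- G{\left(g,\left(-93 + 126\right) - 322 \right)} = - 2 \left(\left(-93 + 126\right) - 322\right) \left(7 + \left(\left(-93 + 126\right) - 322\right)\right) = - 2 \left(33 - 322\right) \left(7 + \left(33 - 322\right)\right) = - 2 \left(-289\right) \left(7 - 289\right) = - 2 \left(-289\right) \left(-282\right) = \left(-1\right) 162996 = -162996$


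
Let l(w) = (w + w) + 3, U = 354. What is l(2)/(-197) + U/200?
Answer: 34169/19700 ≈ 1.7345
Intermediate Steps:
l(w) = 3 + 2*w (l(w) = 2*w + 3 = 3 + 2*w)
l(2)/(-197) + U/200 = (3 + 2*2)/(-197) + 354/200 = (3 + 4)*(-1/197) + 354*(1/200) = 7*(-1/197) + 177/100 = -7/197 + 177/100 = 34169/19700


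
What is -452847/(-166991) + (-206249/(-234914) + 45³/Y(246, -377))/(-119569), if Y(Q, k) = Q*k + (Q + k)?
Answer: 107392986400229175599/39602021177163346858 ≈ 2.7118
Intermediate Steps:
Y(Q, k) = Q + k + Q*k
-452847/(-166991) + (-206249/(-234914) + 45³/Y(246, -377))/(-119569) = -452847/(-166991) + (-206249/(-234914) + 45³/(246 - 377 + 246*(-377)))/(-119569) = -452847*(-1/166991) + (-206249*(-1/234914) + 91125/(246 - 377 - 92742))*(-1/119569) = 452847/166991 + (206249/234914 + 91125/(-92873))*(-1/119569) = 452847/166991 + (206249/234914 + 91125*(-1/92873))*(-1/119569) = 452847/166991 + (206249/234914 - 91125/92873)*(-1/119569) = 452847/166991 - 2251574873/21817167922*(-1/119569) = 452847/166991 + 2251574873/2608656951265618 = 107392986400229175599/39602021177163346858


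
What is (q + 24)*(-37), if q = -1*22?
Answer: -74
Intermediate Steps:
q = -22
(q + 24)*(-37) = (-22 + 24)*(-37) = 2*(-37) = -74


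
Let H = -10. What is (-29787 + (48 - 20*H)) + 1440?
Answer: -28099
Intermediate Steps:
(-29787 + (48 - 20*H)) + 1440 = (-29787 + (48 - 20*(-10))) + 1440 = (-29787 + (48 + 200)) + 1440 = (-29787 + 248) + 1440 = -29539 + 1440 = -28099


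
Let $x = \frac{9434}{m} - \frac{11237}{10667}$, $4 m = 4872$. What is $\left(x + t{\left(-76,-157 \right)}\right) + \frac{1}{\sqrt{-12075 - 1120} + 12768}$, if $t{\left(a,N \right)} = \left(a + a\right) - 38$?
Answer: $\frac{- 1190805664 \sqrt{13195} + 15204200221749 i}{6496203 \left(\sqrt{13195} - 12768 i\right)} \approx -183.31 - 7.0501 \cdot 10^{-7} i$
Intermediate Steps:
$m = 1218$ ($m = \frac{1}{4} \cdot 4872 = 1218$)
$x = \frac{43472906}{6496203}$ ($x = \frac{9434}{1218} - \frac{11237}{10667} = 9434 \cdot \frac{1}{1218} - \frac{11237}{10667} = \frac{4717}{609} - \frac{11237}{10667} = \frac{43472906}{6496203} \approx 6.692$)
$t{\left(a,N \right)} = -38 + 2 a$ ($t{\left(a,N \right)} = 2 a - 38 = -38 + 2 a$)
$\left(x + t{\left(-76,-157 \right)}\right) + \frac{1}{\sqrt{-12075 - 1120} + 12768} = \left(\frac{43472906}{6496203} + \left(-38 + 2 \left(-76\right)\right)\right) + \frac{1}{\sqrt{-12075 - 1120} + 12768} = \left(\frac{43472906}{6496203} - 190\right) + \frac{1}{\sqrt{-13195} + 12768} = \left(\frac{43472906}{6496203} - 190\right) + \frac{1}{i \sqrt{13195} + 12768} = - \frac{1190805664}{6496203} + \frac{1}{12768 + i \sqrt{13195}}$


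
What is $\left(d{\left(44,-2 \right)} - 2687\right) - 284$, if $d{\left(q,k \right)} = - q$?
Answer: $-3015$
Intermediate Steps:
$\left(d{\left(44,-2 \right)} - 2687\right) - 284 = \left(\left(-1\right) 44 - 2687\right) - 284 = \left(-44 - 2687\right) - 284 = -2731 - 284 = -3015$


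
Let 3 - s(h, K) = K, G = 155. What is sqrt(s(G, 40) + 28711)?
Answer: 9*sqrt(354) ≈ 169.33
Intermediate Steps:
s(h, K) = 3 - K
sqrt(s(G, 40) + 28711) = sqrt((3 - 1*40) + 28711) = sqrt((3 - 40) + 28711) = sqrt(-37 + 28711) = sqrt(28674) = 9*sqrt(354)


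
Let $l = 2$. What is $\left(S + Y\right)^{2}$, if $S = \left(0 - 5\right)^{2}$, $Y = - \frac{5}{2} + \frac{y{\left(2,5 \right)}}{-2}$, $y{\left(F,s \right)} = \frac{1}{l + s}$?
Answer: $\frac{24649}{49} \approx 503.04$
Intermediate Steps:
$y{\left(F,s \right)} = \frac{1}{2 + s}$
$Y = - \frac{18}{7}$ ($Y = - \frac{5}{2} + \frac{1}{\left(2 + 5\right) \left(-2\right)} = \left(-5\right) \frac{1}{2} + \frac{1}{7} \left(- \frac{1}{2}\right) = - \frac{5}{2} + \frac{1}{7} \left(- \frac{1}{2}\right) = - \frac{5}{2} - \frac{1}{14} = - \frac{18}{7} \approx -2.5714$)
$S = 25$ ($S = \left(-5\right)^{2} = 25$)
$\left(S + Y\right)^{2} = \left(25 - \frac{18}{7}\right)^{2} = \left(\frac{157}{7}\right)^{2} = \frac{24649}{49}$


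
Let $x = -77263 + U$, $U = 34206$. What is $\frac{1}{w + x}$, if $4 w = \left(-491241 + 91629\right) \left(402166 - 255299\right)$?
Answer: $- \frac{1}{14672496958} \approx -6.8155 \cdot 10^{-11}$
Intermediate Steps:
$x = -43057$ ($x = -77263 + 34206 = -43057$)
$w = -14672453901$ ($w = \frac{\left(-491241 + 91629\right) \left(402166 - 255299\right)}{4} = \frac{\left(-399612\right) 146867}{4} = \frac{1}{4} \left(-58689815604\right) = -14672453901$)
$\frac{1}{w + x} = \frac{1}{-14672453901 - 43057} = \frac{1}{-14672496958} = - \frac{1}{14672496958}$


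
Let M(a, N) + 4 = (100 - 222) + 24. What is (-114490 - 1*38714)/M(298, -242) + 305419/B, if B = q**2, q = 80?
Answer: 9918219/6400 ≈ 1549.7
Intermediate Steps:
M(a, N) = -102 (M(a, N) = -4 + ((100 - 222) + 24) = -4 + (-122 + 24) = -4 - 98 = -102)
B = 6400 (B = 80**2 = 6400)
(-114490 - 1*38714)/M(298, -242) + 305419/B = (-114490 - 1*38714)/(-102) + 305419/6400 = (-114490 - 38714)*(-1/102) + 305419*(1/6400) = -153204*(-1/102) + 305419/6400 = 1502 + 305419/6400 = 9918219/6400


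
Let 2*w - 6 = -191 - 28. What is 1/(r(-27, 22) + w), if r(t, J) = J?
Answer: -2/169 ≈ -0.011834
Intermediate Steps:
w = -213/2 (w = 3 + (-191 - 28)/2 = 3 + (1/2)*(-219) = 3 - 219/2 = -213/2 ≈ -106.50)
1/(r(-27, 22) + w) = 1/(22 - 213/2) = 1/(-169/2) = -2/169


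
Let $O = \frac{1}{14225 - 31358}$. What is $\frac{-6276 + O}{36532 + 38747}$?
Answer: $- \frac{107526709}{1289755107} \approx -0.08337$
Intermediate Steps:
$O = - \frac{1}{17133}$ ($O = \frac{1}{-17133} = - \frac{1}{17133} \approx -5.8367 \cdot 10^{-5}$)
$\frac{-6276 + O}{36532 + 38747} = \frac{-6276 - \frac{1}{17133}}{36532 + 38747} = - \frac{107526709}{17133 \cdot 75279} = \left(- \frac{107526709}{17133}\right) \frac{1}{75279} = - \frac{107526709}{1289755107}$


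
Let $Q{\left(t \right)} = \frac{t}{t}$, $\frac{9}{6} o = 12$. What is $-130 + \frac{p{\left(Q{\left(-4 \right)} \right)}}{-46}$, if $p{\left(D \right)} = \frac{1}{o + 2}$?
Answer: $- \frac{59801}{460} \approx -130.0$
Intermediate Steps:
$o = 8$ ($o = \frac{2}{3} \cdot 12 = 8$)
$Q{\left(t \right)} = 1$
$p{\left(D \right)} = \frac{1}{10}$ ($p{\left(D \right)} = \frac{1}{8 + 2} = \frac{1}{10}$)
$-130 + \frac{p{\left(Q{\left(-4 \right)} \right)}}{-46} = -130 + \frac{1}{10 \left(-46\right)} = -130 + \frac{1}{10} \left(- \frac{1}{46}\right) = -130 - \frac{1}{460} = - \frac{59801}{460}$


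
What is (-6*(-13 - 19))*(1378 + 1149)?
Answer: 485184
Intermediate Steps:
(-6*(-13 - 19))*(1378 + 1149) = -6*(-32)*2527 = 192*2527 = 485184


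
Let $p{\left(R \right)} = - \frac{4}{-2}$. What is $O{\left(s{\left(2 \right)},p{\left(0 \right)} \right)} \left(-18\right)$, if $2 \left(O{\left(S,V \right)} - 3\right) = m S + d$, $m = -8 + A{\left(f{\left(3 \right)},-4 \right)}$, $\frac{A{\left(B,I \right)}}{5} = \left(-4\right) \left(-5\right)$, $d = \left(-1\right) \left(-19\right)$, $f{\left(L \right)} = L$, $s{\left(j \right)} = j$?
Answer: $-1881$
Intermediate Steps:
$p{\left(R \right)} = 2$ ($p{\left(R \right)} = \left(-4\right) \left(- \frac{1}{2}\right) = 2$)
$d = 19$
$A{\left(B,I \right)} = 100$ ($A{\left(B,I \right)} = 5 \left(\left(-4\right) \left(-5\right)\right) = 5 \cdot 20 = 100$)
$m = 92$ ($m = -8 + 100 = 92$)
$O{\left(S,V \right)} = \frac{25}{2} + 46 S$ ($O{\left(S,V \right)} = 3 + \frac{92 S + 19}{2} = 3 + \frac{19 + 92 S}{2} = 3 + \left(\frac{19}{2} + 46 S\right) = \frac{25}{2} + 46 S$)
$O{\left(s{\left(2 \right)},p{\left(0 \right)} \right)} \left(-18\right) = \left(\frac{25}{2} + 46 \cdot 2\right) \left(-18\right) = \left(\frac{25}{2} + 92\right) \left(-18\right) = \frac{209}{2} \left(-18\right) = -1881$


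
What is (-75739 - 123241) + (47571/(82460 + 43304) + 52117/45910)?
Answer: -574433503914101/2886912620 ≈ -1.9898e+5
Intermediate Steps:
(-75739 - 123241) + (47571/(82460 + 43304) + 52117/45910) = -198980 + (47571/125764 + 52117*(1/45910)) = -198980 + (47571*(1/125764) + 52117/45910) = -198980 + (47571/125764 + 52117/45910) = -198980 + 4369213499/2886912620 = -574433503914101/2886912620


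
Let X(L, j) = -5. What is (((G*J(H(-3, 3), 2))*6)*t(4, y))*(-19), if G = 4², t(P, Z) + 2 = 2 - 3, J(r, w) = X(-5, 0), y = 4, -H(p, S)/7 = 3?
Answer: -27360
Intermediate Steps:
H(p, S) = -21 (H(p, S) = -7*3 = -21)
J(r, w) = -5
t(P, Z) = -3 (t(P, Z) = -2 + (2 - 3) = -2 - 1 = -3)
G = 16
(((G*J(H(-3, 3), 2))*6)*t(4, y))*(-19) = (((16*(-5))*6)*(-3))*(-19) = (-80*6*(-3))*(-19) = -480*(-3)*(-19) = 1440*(-19) = -27360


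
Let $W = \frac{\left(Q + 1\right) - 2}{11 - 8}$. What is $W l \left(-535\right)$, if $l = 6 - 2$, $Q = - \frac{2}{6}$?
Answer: $\frac{8560}{9} \approx 951.11$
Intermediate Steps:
$Q = - \frac{1}{3}$ ($Q = \left(-2\right) \frac{1}{6} = - \frac{1}{3} \approx -0.33333$)
$W = - \frac{4}{9}$ ($W = \frac{\left(- \frac{1}{3} + 1\right) - 2}{11 - 8} = \frac{\frac{2}{3} - 2}{3} = \left(- \frac{4}{3}\right) \frac{1}{3} = - \frac{4}{9} \approx -0.44444$)
$l = 4$
$W l \left(-535\right) = \left(- \frac{4}{9}\right) 4 \left(-535\right) = \left(- \frac{16}{9}\right) \left(-535\right) = \frac{8560}{9}$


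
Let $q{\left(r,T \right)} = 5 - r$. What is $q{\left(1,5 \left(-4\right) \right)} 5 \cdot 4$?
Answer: $80$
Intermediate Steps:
$q{\left(1,5 \left(-4\right) \right)} 5 \cdot 4 = \left(5 - 1\right) 5 \cdot 4 = 4 \cdot 5 \cdot 4 = 20 \cdot 4 = 80$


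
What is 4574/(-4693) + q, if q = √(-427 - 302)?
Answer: -4574/4693 + 27*I ≈ -0.97464 + 27.0*I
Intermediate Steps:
q = 27*I (q = √(-729) = 27*I ≈ 27.0*I)
4574/(-4693) + q = 4574/(-4693) + 27*I = 4574*(-1/4693) + 27*I = -4574/4693 + 27*I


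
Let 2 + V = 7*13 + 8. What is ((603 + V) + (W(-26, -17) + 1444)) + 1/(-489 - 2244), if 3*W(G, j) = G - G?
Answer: 5859551/2733 ≈ 2144.0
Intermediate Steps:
W(G, j) = 0 (W(G, j) = (G - G)/3 = (⅓)*0 = 0)
V = 97 (V = -2 + (7*13 + 8) = -2 + (91 + 8) = -2 + 99 = 97)
((603 + V) + (W(-26, -17) + 1444)) + 1/(-489 - 2244) = ((603 + 97) + (0 + 1444)) + 1/(-489 - 2244) = (700 + 1444) + 1/(-2733) = 2144 - 1/2733 = 5859551/2733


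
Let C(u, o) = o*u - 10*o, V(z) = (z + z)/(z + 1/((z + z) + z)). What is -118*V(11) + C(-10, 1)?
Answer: -23237/91 ≈ -255.35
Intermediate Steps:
V(z) = 2*z/(z + 1/(3*z)) (V(z) = (2*z)/(z + 1/(2*z + z)) = (2*z)/(z + 1/(3*z)) = 2*z/(z + 1/(3*z)))
C(u, o) = -10*o + o*u
-118*V(11) + C(-10, 1) = -708*11**2/(1 + 3*11**2) + 1*(-10 - 10) = -708*121/(1 + 3*121) + 1*(-20) = -708*121/(1 + 363) - 20 = -708*121/364 - 20 = -118*363/182 - 20 = -21417/91 - 20 = -23237/91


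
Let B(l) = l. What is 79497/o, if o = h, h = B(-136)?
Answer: -79497/136 ≈ -584.54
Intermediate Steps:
h = -136
o = -136
79497/o = 79497/(-136) = 79497*(-1/136) = -79497/136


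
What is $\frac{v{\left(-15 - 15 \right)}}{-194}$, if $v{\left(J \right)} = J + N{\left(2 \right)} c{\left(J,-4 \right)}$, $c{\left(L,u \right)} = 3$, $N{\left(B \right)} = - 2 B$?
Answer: $\frac{21}{97} \approx 0.21649$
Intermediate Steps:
$v{\left(J \right)} = -12 + J$ ($v{\left(J \right)} = J + \left(-2\right) 2 \cdot 3 = J - 12 = -12 + J$)
$\frac{v{\left(-15 - 15 \right)}}{-194} = \frac{-12 - 30}{-194} = \left(-12 - 30\right) \left(- \frac{1}{194}\right) = \left(-42\right) \left(- \frac{1}{194}\right) = \frac{21}{97}$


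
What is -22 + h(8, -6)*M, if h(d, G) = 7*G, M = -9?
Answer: 356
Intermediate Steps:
-22 + h(8, -6)*M = -22 + (7*(-6))*(-9) = -22 - 42*(-9) = -22 + 378 = 356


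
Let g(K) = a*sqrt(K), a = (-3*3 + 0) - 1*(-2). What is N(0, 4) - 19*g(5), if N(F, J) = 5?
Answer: 5 + 133*sqrt(5) ≈ 302.40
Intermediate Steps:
a = -7 (a = (-9 + 0) + 2 = -9 + 2 = -7)
g(K) = -7*sqrt(K)
N(0, 4) - 19*g(5) = 5 - (-133)*sqrt(5) = 5 + 133*sqrt(5)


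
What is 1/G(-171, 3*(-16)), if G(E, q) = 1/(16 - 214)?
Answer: -198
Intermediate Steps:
G(E, q) = -1/198 (G(E, q) = 1/(-198) = -1/198)
1/G(-171, 3*(-16)) = 1/(-1/198) = -198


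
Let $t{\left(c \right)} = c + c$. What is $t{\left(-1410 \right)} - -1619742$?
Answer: $1616922$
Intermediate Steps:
$t{\left(c \right)} = 2 c$
$t{\left(-1410 \right)} - -1619742 = 2 \left(-1410\right) - -1619742 = -2820 + 1619742 = 1616922$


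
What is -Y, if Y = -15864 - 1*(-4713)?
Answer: 11151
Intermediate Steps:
Y = -11151 (Y = -15864 + 4713 = -11151)
-Y = -1*(-11151) = 11151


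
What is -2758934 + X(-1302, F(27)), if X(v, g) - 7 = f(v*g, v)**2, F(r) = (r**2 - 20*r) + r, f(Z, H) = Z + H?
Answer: 79822702229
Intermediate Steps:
f(Z, H) = H + Z
F(r) = r**2 - 19*r
X(v, g) = 7 + (v + g*v)**2 (X(v, g) = 7 + (v + v*g)**2 = 7 + (v + g*v)**2)
-2758934 + X(-1302, F(27)) = -2758934 + (7 + (-1302)**2*(1 + 27*(-19 + 27))**2) = -2758934 + (7 + 1695204*(1 + 27*8)**2) = -2758934 + (7 + 1695204*(1 + 216)**2) = -2758934 + (7 + 1695204*217**2) = -2758934 + (7 + 1695204*47089) = -2758934 + (7 + 79825461156) = -2758934 + 79825461163 = 79822702229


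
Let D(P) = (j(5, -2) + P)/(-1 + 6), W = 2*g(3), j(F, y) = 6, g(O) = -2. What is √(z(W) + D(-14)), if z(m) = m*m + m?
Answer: 2*√65/5 ≈ 3.2249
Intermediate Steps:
W = -4 (W = 2*(-2) = -4)
D(P) = 6/5 + P/5 (D(P) = (6 + P)/(-1 + 6) = (6 + P)/5 = (6 + P)*(⅕) = 6/5 + P/5)
z(m) = m + m² (z(m) = m² + m = m + m²)
√(z(W) + D(-14)) = √(-4*(1 - 4) + (6/5 + (⅕)*(-14))) = √(-4*(-3) + (6/5 - 14/5)) = √(12 - 8/5) = √(52/5) = 2*√65/5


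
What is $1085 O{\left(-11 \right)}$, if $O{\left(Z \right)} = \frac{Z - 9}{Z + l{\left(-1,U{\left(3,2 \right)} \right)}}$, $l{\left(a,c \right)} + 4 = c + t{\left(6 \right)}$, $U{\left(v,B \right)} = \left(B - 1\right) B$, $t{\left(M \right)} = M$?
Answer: $3100$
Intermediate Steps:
$U{\left(v,B \right)} = B \left(-1 + B\right)$ ($U{\left(v,B \right)} = \left(-1 + B\right) B = B \left(-1 + B\right)$)
$l{\left(a,c \right)} = 2 + c$ ($l{\left(a,c \right)} = -4 + \left(c + 6\right) = -4 + \left(6 + c\right) = 2 + c$)
$O{\left(Z \right)} = \frac{-9 + Z}{4 + Z}$ ($O{\left(Z \right)} = \frac{Z - 9}{Z + \left(2 + 2 \left(-1 + 2\right)\right)} = \frac{-9 + Z}{Z + \left(2 + 2 \cdot 1\right)} = \frac{-9 + Z}{Z + \left(2 + 2\right)} = \frac{-9 + Z}{Z + 4} = \frac{-9 + Z}{4 + Z}$)
$1085 O{\left(-11 \right)} = 1085 \frac{-9 - 11}{4 - 11} = 1085 \frac{1}{-7} \left(-20\right) = 1085 \left(\left(- \frac{1}{7}\right) \left(-20\right)\right) = 1085 \cdot \frac{20}{7} = 3100$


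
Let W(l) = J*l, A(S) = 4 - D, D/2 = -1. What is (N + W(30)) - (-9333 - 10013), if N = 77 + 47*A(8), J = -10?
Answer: 19405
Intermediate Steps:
D = -2 (D = 2*(-1) = -2)
A(S) = 6 (A(S) = 4 - 1*(-2) = 4 + 2 = 6)
N = 359 (N = 77 + 47*6 = 77 + 282 = 359)
W(l) = -10*l
(N + W(30)) - (-9333 - 10013) = (359 - 10*30) - (-9333 - 10013) = (359 - 300) - 1*(-19346) = 59 + 19346 = 19405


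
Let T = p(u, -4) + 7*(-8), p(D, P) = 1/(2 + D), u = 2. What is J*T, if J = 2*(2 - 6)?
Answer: 446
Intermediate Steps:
T = -223/4 (T = 1/(2 + 2) + 7*(-8) = 1/4 - 56 = ¼ - 56 = -223/4 ≈ -55.750)
J = -8 (J = 2*(-4) = -8)
J*T = -8*(-223/4) = 446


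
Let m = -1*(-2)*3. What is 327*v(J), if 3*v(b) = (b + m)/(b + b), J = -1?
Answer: -545/2 ≈ -272.50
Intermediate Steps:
m = 6 (m = 2*3 = 6)
v(b) = (6 + b)/(6*b) (v(b) = ((b + 6)/(b + b))/3 = ((6 + b)/((2*b)))/3 = ((6 + b)*(1/(2*b)))/3 = ((6 + b)/(2*b))/3 = (6 + b)/(6*b))
327*v(J) = 327*((⅙)*(6 - 1)/(-1)) = 327*((⅙)*(-1)*5) = 327*(-⅚) = -545/2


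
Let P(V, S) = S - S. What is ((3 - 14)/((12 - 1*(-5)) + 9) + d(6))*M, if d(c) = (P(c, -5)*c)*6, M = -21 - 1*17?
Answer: 209/13 ≈ 16.077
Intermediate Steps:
M = -38 (M = -21 - 17 = -38)
P(V, S) = 0
d(c) = 0 (d(c) = (0*c)*6 = 0*6 = 0)
((3 - 14)/((12 - 1*(-5)) + 9) + d(6))*M = ((3 - 14)/((12 - 1*(-5)) + 9) + 0)*(-38) = (-11/((12 + 5) + 9) + 0)*(-38) = (-11/(17 + 9) + 0)*(-38) = (-11/26 + 0)*(-38) = -11/26*(-38) = 209/13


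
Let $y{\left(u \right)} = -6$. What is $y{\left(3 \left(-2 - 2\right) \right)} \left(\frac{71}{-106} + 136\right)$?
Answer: $- \frac{43035}{53} \approx -811.98$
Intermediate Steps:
$y{\left(3 \left(-2 - 2\right) \right)} \left(\frac{71}{-106} + 136\right) = - 6 \left(\frac{71}{-106} + 136\right) = - 6 \left(71 \left(- \frac{1}{106}\right) + 136\right) = - 6 \left(- \frac{71}{106} + 136\right) = \left(-6\right) \frac{14345}{106} = - \frac{43035}{53}$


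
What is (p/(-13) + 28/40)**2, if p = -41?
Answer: 251001/16900 ≈ 14.852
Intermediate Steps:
(p/(-13) + 28/40)**2 = (-41/(-13) + 28/40)**2 = (-41*(-1/13) + 28*(1/40))**2 = (41/13 + 7/10)**2 = (501/130)**2 = 251001/16900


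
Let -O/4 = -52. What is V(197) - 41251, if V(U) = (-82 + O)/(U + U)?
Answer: -8126384/197 ≈ -41251.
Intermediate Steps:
O = 208 (O = -4*(-52) = 208)
V(U) = 63/U (V(U) = (-82 + 208)/(U + U) = 126/((2*U)) = 126*(1/(2*U)) = 63/U)
V(197) - 41251 = 63/197 - 41251 = -8126384/197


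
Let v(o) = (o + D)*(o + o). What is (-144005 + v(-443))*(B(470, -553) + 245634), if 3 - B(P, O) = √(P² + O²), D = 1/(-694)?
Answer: 21180667856418/347 - 86227514*√526709/347 ≈ 6.0859e+10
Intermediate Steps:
D = -1/694 ≈ -0.0014409
v(o) = 2*o*(-1/694 + o) (v(o) = (o - 1/694)*(o + o) = (-1/694 + o)*(2*o) = 2*o*(-1/694 + o))
B(P, O) = 3 - √(O² + P²) (B(P, O) = 3 - √(P² + O²) = 3 - √(O² + P²))
(-144005 + v(-443))*(B(470, -553) + 245634) = (-144005 + (1/347)*(-443)*(-1 + 694*(-443)))*((3 - √((-553)² + 470²)) + 245634) = (-144005 + (1/347)*(-443)*(-1 - 307442))*((3 - √(305809 + 220900)) + 245634) = (-144005 + (1/347)*(-443)*(-307443))*((3 - √526709) + 245634) = (-144005 + 136197249/347)*(245637 - √526709) = 86227514*(245637 - √526709)/347 = 21180667856418/347 - 86227514*√526709/347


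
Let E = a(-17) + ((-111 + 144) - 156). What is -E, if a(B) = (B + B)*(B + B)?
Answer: -1033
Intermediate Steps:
a(B) = 4*B**2 (a(B) = (2*B)*(2*B) = 4*B**2)
E = 1033 (E = 4*(-17)**2 + ((-111 + 144) - 156) = 4*289 + (33 - 156) = 1156 - 123 = 1033)
-E = -1*1033 = -1033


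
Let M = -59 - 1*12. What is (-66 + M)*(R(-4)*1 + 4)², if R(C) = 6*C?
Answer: -54800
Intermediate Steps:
M = -71 (M = -59 - 12 = -71)
(-66 + M)*(R(-4)*1 + 4)² = (-66 - 71)*((6*(-4))*1 + 4)² = -137*(-24*1 + 4)² = -137*(-24 + 4)² = -137*(-20)² = -137*400 = -54800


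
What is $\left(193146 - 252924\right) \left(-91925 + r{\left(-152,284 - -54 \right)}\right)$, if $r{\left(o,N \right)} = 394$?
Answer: $5471540118$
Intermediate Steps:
$\left(193146 - 252924\right) \left(-91925 + r{\left(-152,284 - -54 \right)}\right) = \left(193146 - 252924\right) \left(-91925 + 394\right) = \left(-59778\right) \left(-91531\right) = 5471540118$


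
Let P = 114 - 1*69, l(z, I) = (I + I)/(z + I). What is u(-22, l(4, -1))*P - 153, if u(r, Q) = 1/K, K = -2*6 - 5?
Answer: -2646/17 ≈ -155.65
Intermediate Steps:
l(z, I) = 2*I/(I + z) (l(z, I) = (2*I)/(I + z) = 2*I/(I + z))
P = 45 (P = 114 - 69 = 45)
K = -17 (K = -12 - 5 = -17)
u(r, Q) = -1/17 (u(r, Q) = 1/(-17) = -1/17)
u(-22, l(4, -1))*P - 153 = -1/17*45 - 153 = -45/17 - 153 = -2646/17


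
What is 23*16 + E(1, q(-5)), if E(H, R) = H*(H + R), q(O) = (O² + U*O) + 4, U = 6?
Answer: 368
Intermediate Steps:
q(O) = 4 + O² + 6*O (q(O) = (O² + 6*O) + 4 = 4 + O² + 6*O)
23*16 + E(1, q(-5)) = 23*16 + 1*(1 + (4 + (-5)² + 6*(-5))) = 368 + 1*(1 + (4 + 25 - 30)) = 368 + 1*(1 - 1) = 368 + 1*0 = 368 + 0 = 368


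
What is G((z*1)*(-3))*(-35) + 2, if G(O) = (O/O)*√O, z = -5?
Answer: 2 - 35*√15 ≈ -133.55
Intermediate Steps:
G(O) = √O (G(O) = 1*√O = √O)
G((z*1)*(-3))*(-35) + 2 = √(-5*1*(-3))*(-35) + 2 = √(-5*(-3))*(-35) + 2 = √15*(-35) + 2 = -35*√15 + 2 = 2 - 35*√15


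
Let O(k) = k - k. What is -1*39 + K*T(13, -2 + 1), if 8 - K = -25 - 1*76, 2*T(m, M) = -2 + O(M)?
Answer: -148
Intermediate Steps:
O(k) = 0
T(m, M) = -1 (T(m, M) = (-2 + 0)/2 = (1/2)*(-2) = -1)
K = 109 (K = 8 - (-25 - 1*76) = 8 - (-25 - 76) = 8 - 1*(-101) = 8 + 101 = 109)
-1*39 + K*T(13, -2 + 1) = -1*39 + 109*(-1) = -39 - 109 = -148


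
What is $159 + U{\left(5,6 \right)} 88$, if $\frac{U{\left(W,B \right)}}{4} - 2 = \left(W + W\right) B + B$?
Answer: $24095$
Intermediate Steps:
$U{\left(W,B \right)} = 8 + 4 B + 8 B W$ ($U{\left(W,B \right)} = 8 + 4 \left(\left(W + W\right) B + B\right) = 8 + 4 \left(2 W B + B\right) = 8 + 4 \left(2 B W + B\right) = 8 + 4 \left(B + 2 B W\right) = 8 + \left(4 B + 8 B W\right) = 8 + 4 B + 8 B W$)
$159 + U{\left(5,6 \right)} 88 = 159 + \left(8 + 4 \cdot 6 + 8 \cdot 6 \cdot 5\right) 88 = 159 + \left(8 + 24 + 240\right) 88 = 159 + 272 \cdot 88 = 159 + 23936 = 24095$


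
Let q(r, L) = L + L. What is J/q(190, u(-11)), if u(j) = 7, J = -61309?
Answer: -61309/14 ≈ -4379.2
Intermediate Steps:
q(r, L) = 2*L
J/q(190, u(-11)) = -61309/(2*7) = -61309/14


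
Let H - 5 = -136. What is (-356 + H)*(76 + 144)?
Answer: -107140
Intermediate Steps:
H = -131 (H = 5 - 136 = -131)
(-356 + H)*(76 + 144) = (-356 - 131)*(76 + 144) = -487*220 = -107140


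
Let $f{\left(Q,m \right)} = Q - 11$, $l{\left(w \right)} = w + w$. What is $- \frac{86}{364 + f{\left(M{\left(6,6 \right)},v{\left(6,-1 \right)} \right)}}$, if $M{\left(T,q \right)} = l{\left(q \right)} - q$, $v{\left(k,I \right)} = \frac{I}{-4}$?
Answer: $- \frac{86}{359} \approx -0.23955$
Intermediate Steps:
$l{\left(w \right)} = 2 w$
$v{\left(k,I \right)} = - \frac{I}{4}$ ($v{\left(k,I \right)} = I \left(- \frac{1}{4}\right) = - \frac{I}{4}$)
$M{\left(T,q \right)} = q$ ($M{\left(T,q \right)} = 2 q - q = q$)
$f{\left(Q,m \right)} = -11 + Q$ ($f{\left(Q,m \right)} = Q - 11 = -11 + Q$)
$- \frac{86}{364 + f{\left(M{\left(6,6 \right)},v{\left(6,-1 \right)} \right)}} = - \frac{86}{364 + \left(-11 + 6\right)} = - \frac{86}{364 - 5} = - \frac{86}{359}$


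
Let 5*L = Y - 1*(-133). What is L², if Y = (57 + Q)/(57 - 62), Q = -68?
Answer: 456976/625 ≈ 731.16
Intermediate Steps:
Y = 11/5 (Y = (57 - 68)/(57 - 62) = -11/(-5) = -11*(-⅕) = 11/5 ≈ 2.2000)
L = 676/25 (L = (11/5 - 1*(-133))/5 = (11/5 + 133)/5 = (⅕)*(676/5) = 676/25 ≈ 27.040)
L² = (676/25)² = 456976/625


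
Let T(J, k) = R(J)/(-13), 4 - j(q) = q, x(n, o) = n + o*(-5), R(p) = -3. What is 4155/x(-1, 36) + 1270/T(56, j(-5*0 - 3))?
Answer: 2975845/543 ≈ 5480.4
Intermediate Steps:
x(n, o) = n - 5*o
j(q) = 4 - q
T(J, k) = 3/13 (T(J, k) = -3/(-13) = -3*(-1/13) = 3/13)
4155/x(-1, 36) + 1270/T(56, j(-5*0 - 3)) = 4155/(-1 - 5*36) + 1270/(3/13) = 4155/(-1 - 180) + 1270*(13/3) = 4155/(-181) + 16510/3 = 4155*(-1/181) + 16510/3 = -4155/181 + 16510/3 = 2975845/543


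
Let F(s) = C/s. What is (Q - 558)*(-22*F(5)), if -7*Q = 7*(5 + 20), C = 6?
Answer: 76956/5 ≈ 15391.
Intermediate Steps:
Q = -25 (Q = -(5 + 20) = -25 ≈ -25.000)
F(s) = 6/s
(Q - 558)*(-22*F(5)) = (-25 - 558)*(-132/5) = -(-12826)*6*(1/5) = -(-12826)*6/5 = -583*(-132/5) = 76956/5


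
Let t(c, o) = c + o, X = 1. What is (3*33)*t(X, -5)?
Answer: -396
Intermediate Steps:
(3*33)*t(X, -5) = (3*33)*(1 - 5) = 99*(-4) = -396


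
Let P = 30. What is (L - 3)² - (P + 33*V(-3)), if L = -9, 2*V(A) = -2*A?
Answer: 15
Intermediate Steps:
V(A) = -A (V(A) = (-2*A)/2 = -A)
(L - 3)² - (P + 33*V(-3)) = (-9 - 3)² - (30 + 33*(-1*(-3))) = (-12)² - (30 + 33*3) = 144 - (30 + 99) = 144 - 1*129 = 144 - 129 = 15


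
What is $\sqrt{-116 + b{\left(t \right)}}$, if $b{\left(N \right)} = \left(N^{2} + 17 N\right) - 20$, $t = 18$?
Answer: $\sqrt{494} \approx 22.226$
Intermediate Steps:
$b{\left(N \right)} = -20 + N^{2} + 17 N$
$\sqrt{-116 + b{\left(t \right)}} = \sqrt{-116 + \left(-20 + 18^{2} + 17 \cdot 18\right)} = \sqrt{-116 + \left(-20 + 324 + 306\right)} = \sqrt{-116 + 610} = \sqrt{494}$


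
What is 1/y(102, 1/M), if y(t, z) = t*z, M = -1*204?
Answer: -2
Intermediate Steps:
M = -204
1/y(102, 1/M) = 1/(102/(-204)) = 1/(102*(-1/204)) = 1/(-½) = -2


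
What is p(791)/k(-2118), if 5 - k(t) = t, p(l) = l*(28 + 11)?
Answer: 30849/2123 ≈ 14.531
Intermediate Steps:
p(l) = 39*l (p(l) = l*39 = 39*l)
k(t) = 5 - t
p(791)/k(-2118) = (39*791)/(5 - 1*(-2118)) = 30849/(5 + 2118) = 30849/2123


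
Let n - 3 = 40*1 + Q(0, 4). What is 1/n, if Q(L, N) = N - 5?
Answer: 1/42 ≈ 0.023810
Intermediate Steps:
Q(L, N) = -5 + N
n = 42 (n = 3 + (40*1 + (-5 + 4)) = 3 + (40 - 1) = 3 + 39 = 42)
1/n = 1/42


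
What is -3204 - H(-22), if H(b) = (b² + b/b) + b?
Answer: -3667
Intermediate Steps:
H(b) = 1 + b + b² (H(b) = (b² + 1) + b = (1 + b²) + b = 1 + b + b²)
-3204 - H(-22) = -3204 - (1 - 22 + (-22)²) = -3204 - (1 - 22 + 484) = -3204 - 1*463 = -3204 - 463 = -3667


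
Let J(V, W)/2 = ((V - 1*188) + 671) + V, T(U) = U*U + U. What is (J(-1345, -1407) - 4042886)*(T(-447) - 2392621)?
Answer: 8876777150700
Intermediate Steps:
T(U) = U + U**2 (T(U) = U**2 + U = U + U**2)
J(V, W) = 966 + 4*V (J(V, W) = 2*(((V - 1*188) + 671) + V) = 2*(((V - 188) + 671) + V) = 2*(((-188 + V) + 671) + V) = 2*((483 + V) + V) = 2*(483 + 2*V) = 966 + 4*V)
(J(-1345, -1407) - 4042886)*(T(-447) - 2392621) = ((966 + 4*(-1345)) - 4042886)*(-447*(1 - 447) - 2392621) = ((966 - 5380) - 4042886)*(-447*(-446) - 2392621) = (-4414 - 4042886)*(199362 - 2392621) = -4047300*(-2193259) = 8876777150700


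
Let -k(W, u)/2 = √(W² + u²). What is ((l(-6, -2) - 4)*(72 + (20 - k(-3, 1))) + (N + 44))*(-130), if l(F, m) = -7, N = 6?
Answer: 125060 + 2860*√10 ≈ 1.3410e+5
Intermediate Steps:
k(W, u) = -2*√(W² + u²)
((l(-6, -2) - 4)*(72 + (20 - k(-3, 1))) + (N + 44))*(-130) = ((-7 - 4)*(72 + (20 - (-2)*√((-3)² + 1²))) + (6 + 44))*(-130) = (-11*(72 + (20 - (-2)*√(9 + 1))) + 50)*(-130) = (-11*(72 + (20 - (-2)*√10)) + 50)*(-130) = (-11*(72 + (20 + 2*√10)) + 50)*(-130) = (-11*(92 + 2*√10) + 50)*(-130) = ((-1012 - 22*√10) + 50)*(-130) = (-962 - 22*√10)*(-130) = 125060 + 2860*√10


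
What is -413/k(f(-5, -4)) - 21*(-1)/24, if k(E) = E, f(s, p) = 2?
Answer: -1645/8 ≈ -205.63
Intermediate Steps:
-413/k(f(-5, -4)) - 21*(-1)/24 = -413/2 - 21*(-1)/24 = -413*1/2 + 21*(1/24) = -413/2 + 7/8 = -1645/8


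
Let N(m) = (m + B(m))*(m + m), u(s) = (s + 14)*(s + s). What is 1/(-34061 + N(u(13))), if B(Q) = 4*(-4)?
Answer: 1/929083 ≈ 1.0763e-6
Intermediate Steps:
B(Q) = -16
u(s) = 2*s*(14 + s) (u(s) = (14 + s)*(2*s) = 2*s*(14 + s))
N(m) = 2*m*(-16 + m) (N(m) = (m - 16)*(m + m) = (-16 + m)*(2*m) = 2*m*(-16 + m))
1/(-34061 + N(u(13))) = 1/(-34061 + 2*(2*13*(14 + 13))*(-16 + 2*13*(14 + 13))) = 1/(-34061 + 2*(2*13*27)*(-16 + 2*13*27)) = 1/(-34061 + 2*702*(-16 + 702)) = 1/(-34061 + 2*702*686) = 1/(-34061 + 963144) = 1/929083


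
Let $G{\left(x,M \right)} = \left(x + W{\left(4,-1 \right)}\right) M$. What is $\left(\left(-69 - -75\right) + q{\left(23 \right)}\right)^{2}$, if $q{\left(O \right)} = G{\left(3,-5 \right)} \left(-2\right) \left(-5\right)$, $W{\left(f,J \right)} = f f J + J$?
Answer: $498436$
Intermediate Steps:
$W{\left(f,J \right)} = J + J f^{2}$ ($W{\left(f,J \right)} = f^{2} J + J = J f^{2} + J = J + J f^{2}$)
$G{\left(x,M \right)} = M \left(-17 + x\right)$ ($G{\left(x,M \right)} = \left(x - \left(1 + 4^{2}\right)\right) M = \left(x - \left(1 + 16\right)\right) M = \left(x - 17\right) M = \left(-17 + x\right) M = M \left(-17 + x\right)$)
$q{\left(O \right)} = 700$ ($q{\left(O \right)} = - 5 \left(-17 + 3\right) \left(-2\right) \left(-5\right) = \left(-5\right) \left(-14\right) \left(-2\right) \left(-5\right) = 70 \left(-2\right) \left(-5\right) = \left(-140\right) \left(-5\right) = 700$)
$\left(\left(-69 - -75\right) + q{\left(23 \right)}\right)^{2} = \left(\left(-69 - -75\right) + 700\right)^{2} = \left(\left(-69 + 75\right) + 700\right)^{2} = \left(6 + 700\right)^{2} = 706^{2} = 498436$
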